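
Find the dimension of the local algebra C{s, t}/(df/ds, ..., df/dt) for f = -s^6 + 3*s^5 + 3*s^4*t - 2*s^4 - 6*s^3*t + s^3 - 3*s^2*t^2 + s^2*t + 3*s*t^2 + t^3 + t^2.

2

The Hessian of f at 0 has rank 1. Corank 1: A-series; mu = 2 gives A_2.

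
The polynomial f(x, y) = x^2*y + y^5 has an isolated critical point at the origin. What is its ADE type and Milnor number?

Type D_{6}, Milnor number mu = 6.

The Hessian of f at 0 has rank 0. Corank 2; j^3 = x^2*y has shape L^2 M (L != M), so D-series; mu = 6 gives D_6.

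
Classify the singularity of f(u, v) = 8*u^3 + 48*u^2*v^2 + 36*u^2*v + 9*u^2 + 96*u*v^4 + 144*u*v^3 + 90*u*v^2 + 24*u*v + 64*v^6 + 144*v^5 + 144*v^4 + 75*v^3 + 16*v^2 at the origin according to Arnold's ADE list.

A_{2}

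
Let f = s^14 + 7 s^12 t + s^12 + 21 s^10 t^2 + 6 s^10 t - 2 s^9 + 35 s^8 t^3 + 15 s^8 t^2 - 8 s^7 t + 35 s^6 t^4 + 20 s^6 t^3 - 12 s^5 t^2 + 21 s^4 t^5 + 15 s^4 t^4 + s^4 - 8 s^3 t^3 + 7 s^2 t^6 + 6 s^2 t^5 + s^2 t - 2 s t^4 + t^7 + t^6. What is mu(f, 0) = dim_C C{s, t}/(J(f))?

7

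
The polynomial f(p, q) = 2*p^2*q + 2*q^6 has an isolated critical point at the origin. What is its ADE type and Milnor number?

Type D_7, Milnor number mu = 7.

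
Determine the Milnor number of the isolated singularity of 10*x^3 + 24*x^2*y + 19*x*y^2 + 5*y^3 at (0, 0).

4

The Hessian of f at 0 is [[0, 0], [0, 0]] with rank 0, so corank 2. A Groebner basis of the Jacobian ideal J(f) in C{x,y} is {y^3, x^2 - y^2/6, x*y + y^2/2}; counting standard monomials gives mu = 4. Corank 2; j^3 = (x + y)*(10*x^2 + 14*x*y + 5*y^2) splits into three distinct lines over C (the quadratic factor has nonzero discriminant), so D_4.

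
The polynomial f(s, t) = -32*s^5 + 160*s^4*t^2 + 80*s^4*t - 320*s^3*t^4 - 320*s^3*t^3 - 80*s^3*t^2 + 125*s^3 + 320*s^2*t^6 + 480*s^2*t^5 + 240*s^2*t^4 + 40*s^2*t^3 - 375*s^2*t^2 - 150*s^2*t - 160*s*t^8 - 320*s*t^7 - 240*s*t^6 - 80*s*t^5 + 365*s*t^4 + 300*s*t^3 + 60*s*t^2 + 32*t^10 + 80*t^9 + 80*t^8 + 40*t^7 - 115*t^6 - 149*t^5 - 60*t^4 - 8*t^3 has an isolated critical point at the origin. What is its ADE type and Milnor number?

Type E8, Milnor number mu = 8.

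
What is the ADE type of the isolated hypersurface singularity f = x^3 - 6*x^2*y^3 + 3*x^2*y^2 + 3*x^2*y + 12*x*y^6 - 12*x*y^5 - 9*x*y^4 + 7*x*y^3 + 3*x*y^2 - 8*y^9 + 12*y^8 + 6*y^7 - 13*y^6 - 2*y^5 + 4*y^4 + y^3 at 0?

The Hessian of f at 0 has rank 0. Corank 2; j^3 = (x + y)^3 is a perfect cube, so E-series; the 4-jet and mu = 7 give E_7.

E7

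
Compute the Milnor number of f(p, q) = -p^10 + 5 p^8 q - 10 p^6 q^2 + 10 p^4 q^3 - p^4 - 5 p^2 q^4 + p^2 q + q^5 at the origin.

The Hessian of f at 0 is [[0, 0], [0, 0]] with rank 0, so corank 2. A Groebner basis of the Jacobian ideal J(f) in C{p,q} is {p^2/5 + q^4, p^3, p*q}; counting standard monomials gives mu = 6. Corank 2; j^3 = p^2*q has shape L^2 M (L != M), so D-series; mu = 6 gives D_6.

6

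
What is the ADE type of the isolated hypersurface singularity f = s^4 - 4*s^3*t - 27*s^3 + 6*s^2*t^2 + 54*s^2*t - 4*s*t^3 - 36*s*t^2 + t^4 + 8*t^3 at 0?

The Hessian of f at 0 is [[0, 0], [0, 0]] with rank 0, so corank 2. A Groebner basis of the Jacobian ideal J(f) in C{s,t} is {t^4, s*t^2 - 7*t^3/9, s^2 - 4*s*t/3 + 4*t^2/9}; counting standard monomials gives mu = 6. Corank 2; j^3 = -(3*s - 2*t)^3 is a perfect cube, so E-series; the 4-jet and mu = 6 give E_6.

E_{6}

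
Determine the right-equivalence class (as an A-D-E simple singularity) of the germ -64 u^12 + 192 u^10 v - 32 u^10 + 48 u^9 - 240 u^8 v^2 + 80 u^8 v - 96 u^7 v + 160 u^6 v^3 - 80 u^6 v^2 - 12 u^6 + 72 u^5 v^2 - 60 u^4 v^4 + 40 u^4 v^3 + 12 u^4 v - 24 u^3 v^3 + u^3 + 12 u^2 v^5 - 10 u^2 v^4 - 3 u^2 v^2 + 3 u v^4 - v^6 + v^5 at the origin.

E_8

The Hessian of f at 0 has rank 0. Corank 2; j^3 = u^3 is a perfect cube, so E-series; the 5-jet and mu = 8 give E_8.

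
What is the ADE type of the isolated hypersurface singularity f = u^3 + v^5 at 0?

E_8

The Hessian of f at 0 is [[0, 0], [0, 0]] with rank 0, so corank 2. A Groebner basis of the Jacobian ideal J(f) in C{u,v} is {v^4, u^2}; counting standard monomials gives mu = 8. Corank 2; j^3 = u^3 is a perfect cube, so E-series; the 5-jet and mu = 8 give E_8.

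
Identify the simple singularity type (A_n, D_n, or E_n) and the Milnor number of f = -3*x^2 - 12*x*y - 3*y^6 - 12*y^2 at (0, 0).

The Hessian of f at 0 has rank 1. Corank 1: A-series; mu = 5 gives A_5.

Type A_{5}, Milnor number mu = 5.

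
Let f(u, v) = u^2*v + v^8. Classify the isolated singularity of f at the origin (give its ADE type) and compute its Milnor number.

Type D_{9}, Milnor number mu = 9.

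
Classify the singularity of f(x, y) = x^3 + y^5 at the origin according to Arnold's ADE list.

E_{8}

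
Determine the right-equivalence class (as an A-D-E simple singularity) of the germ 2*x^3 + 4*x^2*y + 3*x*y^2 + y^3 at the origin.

D_4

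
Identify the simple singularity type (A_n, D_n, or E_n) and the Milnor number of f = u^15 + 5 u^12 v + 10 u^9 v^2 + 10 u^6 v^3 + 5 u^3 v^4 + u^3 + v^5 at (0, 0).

Type E8, Milnor number mu = 8.

The Hessian of f at 0 is [[0, 0], [0, 0]] with rank 0, so corank 2. A Groebner basis of the Jacobian ideal J(f) in C{u,v} is {v^4, u^2}; counting standard monomials gives mu = 8. Corank 2; j^3 = u^3 is a perfect cube, so E-series; the 5-jet and mu = 8 give E_8.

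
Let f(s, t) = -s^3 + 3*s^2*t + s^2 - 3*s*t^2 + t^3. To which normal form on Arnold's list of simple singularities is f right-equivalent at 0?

The Hessian of f at 0 is [[2, 0], [0, 0]] with rank 1, so corank 1. A Groebner basis of the Jacobian ideal J(f) in C{s,t} is {t^2, s}; counting standard monomials gives mu = 2. Corank 1: A-series; mu = 2 gives A_2.

A_2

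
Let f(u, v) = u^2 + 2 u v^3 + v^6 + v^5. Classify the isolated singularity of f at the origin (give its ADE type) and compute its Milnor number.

Type A_{4}, Milnor number mu = 4.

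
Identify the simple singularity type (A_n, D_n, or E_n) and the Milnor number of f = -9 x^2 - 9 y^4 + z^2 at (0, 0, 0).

The Hessian of f at 0 has rank 2. Corank 1: A-series; mu = 3 gives A_3.

Type A_{3}, Milnor number mu = 3.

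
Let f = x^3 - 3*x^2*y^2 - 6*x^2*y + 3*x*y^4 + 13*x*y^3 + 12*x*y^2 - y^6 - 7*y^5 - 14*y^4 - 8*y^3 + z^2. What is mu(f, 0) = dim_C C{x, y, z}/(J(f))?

7

The Hessian of f at 0 has rank 1. Corank 2; j^3 = (x - 2*y)^3 is a perfect cube, so E-series; the 4-jet and mu = 7 give E_7.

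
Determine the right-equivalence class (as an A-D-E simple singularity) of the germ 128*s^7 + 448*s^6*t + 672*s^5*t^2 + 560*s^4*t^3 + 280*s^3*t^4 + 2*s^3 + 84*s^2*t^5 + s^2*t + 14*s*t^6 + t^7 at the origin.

The Hessian of f at 0 is [[0, 0], [0, 0]] with rank 0, so corank 2. A Groebner basis of the Jacobian ideal J(f) in C{s,t} is {-s*t/14 + t^6, s*t^2, s^2 + s*t/2}; counting standard monomials gives mu = 8. Corank 2; j^3 = s^2*(2*s + t) has shape L^2 M (L != M), so D-series; mu = 8 gives D_8.

D8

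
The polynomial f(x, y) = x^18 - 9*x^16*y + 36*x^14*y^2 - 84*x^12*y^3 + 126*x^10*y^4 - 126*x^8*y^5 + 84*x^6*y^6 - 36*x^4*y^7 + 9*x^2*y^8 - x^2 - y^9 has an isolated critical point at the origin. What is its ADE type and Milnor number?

Type A_8, Milnor number mu = 8.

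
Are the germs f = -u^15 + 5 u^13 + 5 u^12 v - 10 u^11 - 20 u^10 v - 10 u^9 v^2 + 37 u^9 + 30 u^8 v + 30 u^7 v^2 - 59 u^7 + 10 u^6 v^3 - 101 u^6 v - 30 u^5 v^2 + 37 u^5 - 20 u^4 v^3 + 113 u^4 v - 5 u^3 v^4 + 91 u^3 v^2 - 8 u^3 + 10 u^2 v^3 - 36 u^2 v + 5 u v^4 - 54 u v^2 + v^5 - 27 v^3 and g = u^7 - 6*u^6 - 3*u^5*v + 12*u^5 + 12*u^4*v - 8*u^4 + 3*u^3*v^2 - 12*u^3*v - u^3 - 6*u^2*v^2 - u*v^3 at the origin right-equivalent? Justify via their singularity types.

The Hessian of f at 0 is [[0, 0], [0, 0]] with rank 0, so corank 2. A Groebner basis of the Jacobian ideal J(f) in C{u,v} is {-88*u^2/81 + u*v^3 - 88*u*v/27 - 22*v^2/9, 64*u^2/81 + 64*u*v/27 + v^4 + 16*v^2/9, u^3 - 27*u*v^2/4 - 27*v^3/4, u^2*v + 3*u*v^2 + 9*v^3/4}; counting standard monomials gives mu = 8. Corank 2; j^3 = -(2*u + 3*v)^3 is a perfect cube, so E-series; the 5-jet and mu = 8 give E_8. The Hessian of g at 0 is [[0, 0], [0, 0]] with rank 0, so corank 2. A Groebner basis of the Jacobian ideal J(g) in C{u,v} is {3*u^2/4 + v^4 + v^3/4, u^3, u^2*v - u^2/4 - v^3/12, u^2 + u*v^2 + v^3/3}; counting standard monomials gives mu = 7. Corank 2; j^3 = -u^3 is a perfect cube, so E-series; the 4-jet and mu = 7 give E_7. f is E_8 but g is E_7, hence not right-equivalent.

No.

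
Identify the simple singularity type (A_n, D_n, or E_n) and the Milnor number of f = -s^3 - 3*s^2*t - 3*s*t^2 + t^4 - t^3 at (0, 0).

Type E6, Milnor number mu = 6.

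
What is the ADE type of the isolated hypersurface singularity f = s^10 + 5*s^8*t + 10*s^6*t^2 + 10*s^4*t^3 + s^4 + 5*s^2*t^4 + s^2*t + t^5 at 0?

D_6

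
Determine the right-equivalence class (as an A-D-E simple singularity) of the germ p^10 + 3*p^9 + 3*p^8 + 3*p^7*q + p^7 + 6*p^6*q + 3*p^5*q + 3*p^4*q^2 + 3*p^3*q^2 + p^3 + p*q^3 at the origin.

E_{7}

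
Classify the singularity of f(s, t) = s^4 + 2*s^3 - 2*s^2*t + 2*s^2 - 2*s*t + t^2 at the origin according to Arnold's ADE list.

A1

The Hessian of f at 0 has rank 2. Corank 0: nondegenerate Morse point, so A_1.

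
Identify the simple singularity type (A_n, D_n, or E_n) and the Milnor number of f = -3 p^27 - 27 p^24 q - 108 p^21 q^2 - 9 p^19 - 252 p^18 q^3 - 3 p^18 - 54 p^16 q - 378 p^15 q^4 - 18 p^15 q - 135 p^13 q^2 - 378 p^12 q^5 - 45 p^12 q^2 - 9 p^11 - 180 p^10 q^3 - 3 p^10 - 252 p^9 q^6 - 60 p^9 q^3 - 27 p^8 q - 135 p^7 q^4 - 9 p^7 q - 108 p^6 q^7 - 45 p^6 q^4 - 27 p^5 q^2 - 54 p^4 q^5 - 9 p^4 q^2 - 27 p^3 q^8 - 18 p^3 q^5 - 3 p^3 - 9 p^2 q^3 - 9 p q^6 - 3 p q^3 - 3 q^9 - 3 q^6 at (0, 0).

Type E7, Milnor number mu = 7.

The Hessian of f at 0 is [[0, 0], [0, 0]] with rank 0, so corank 2. A Groebner basis of the Jacobian ideal J(f) in C{p,q} is {p^3, p*q^2, 3*p^2 + q^3}; counting standard monomials gives mu = 7. Corank 2; j^3 = -3*p^3 is a perfect cube, so E-series; the 4-jet and mu = 7 give E_7.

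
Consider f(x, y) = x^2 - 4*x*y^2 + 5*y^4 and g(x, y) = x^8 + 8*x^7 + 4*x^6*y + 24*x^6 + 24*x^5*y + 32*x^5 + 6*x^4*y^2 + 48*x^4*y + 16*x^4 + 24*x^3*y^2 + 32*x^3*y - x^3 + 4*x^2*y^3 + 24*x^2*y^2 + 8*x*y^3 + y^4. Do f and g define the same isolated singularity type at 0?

The Hessian of f at 0 has rank 1. Corank 1: A-series; mu = 3 gives A_3. The Hessian of g at 0 has rank 0. Corank 2; j^3 = -x^3 is a perfect cube, so E-series; the 4-jet and mu = 6 give E_6. f is A_3 but g is E_6, hence not right-equivalent.

No.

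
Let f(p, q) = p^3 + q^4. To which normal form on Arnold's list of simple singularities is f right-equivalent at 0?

E_6

The Hessian of f at 0 has rank 0. Corank 2; j^3 = p^3 is a perfect cube, so E-series; the 4-jet and mu = 6 give E_6.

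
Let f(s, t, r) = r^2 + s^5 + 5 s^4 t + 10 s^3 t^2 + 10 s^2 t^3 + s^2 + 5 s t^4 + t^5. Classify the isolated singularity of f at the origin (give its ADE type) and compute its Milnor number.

Type A_{4}, Milnor number mu = 4.

The Hessian of f at 0 has rank 2. Corank 1: A-series; mu = 4 gives A_4.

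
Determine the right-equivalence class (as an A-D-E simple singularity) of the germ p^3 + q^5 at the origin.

E_8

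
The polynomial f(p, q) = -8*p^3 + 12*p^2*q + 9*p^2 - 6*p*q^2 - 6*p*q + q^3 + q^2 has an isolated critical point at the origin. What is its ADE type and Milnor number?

The Hessian of f at 0 has rank 1. Corank 1: A-series; mu = 2 gives A_2.

Type A_2, Milnor number mu = 2.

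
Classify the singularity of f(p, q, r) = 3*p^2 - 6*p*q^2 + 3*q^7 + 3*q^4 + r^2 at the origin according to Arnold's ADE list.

A6

The Hessian of f at 0 is [[6, 0, 0], [0, 0, 0], [0, 0, 2]] with rank 2, so corank 1. A Groebner basis of the Jacobian ideal J(f) in C{p,q,r} is {p^3, -p + q^2, r}; counting standard monomials gives mu = 6. Corank 1: A-series; mu = 6 gives A_6.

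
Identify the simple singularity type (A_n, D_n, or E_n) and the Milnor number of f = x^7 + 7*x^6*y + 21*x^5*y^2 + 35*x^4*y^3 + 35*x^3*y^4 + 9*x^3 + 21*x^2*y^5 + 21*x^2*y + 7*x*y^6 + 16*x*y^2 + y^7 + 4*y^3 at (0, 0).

The Hessian of f at 0 is [[0, 0], [0, 0]] with rank 0, so corank 2. A Groebner basis of the Jacobian ideal J(f) in C{x,y} is {-2187*x*y/7 + y^6 - 1458*y^2/7, x*y^2 + 2*y^3/3, x^2 + 5*x*y/3 + 2*y^2/3}; counting standard monomials gives mu = 8. Corank 2; j^3 = (x + y)*(3*x + 2*y)^2 has shape L^2 M (L != M), so D-series; mu = 8 gives D_8.

Type D_8, Milnor number mu = 8.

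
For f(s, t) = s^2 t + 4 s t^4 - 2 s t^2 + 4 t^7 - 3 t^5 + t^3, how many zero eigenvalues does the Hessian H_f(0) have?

The Hessian at 0 is [[0, 0], [0, 0]] of rank 0; hence corank 2.

2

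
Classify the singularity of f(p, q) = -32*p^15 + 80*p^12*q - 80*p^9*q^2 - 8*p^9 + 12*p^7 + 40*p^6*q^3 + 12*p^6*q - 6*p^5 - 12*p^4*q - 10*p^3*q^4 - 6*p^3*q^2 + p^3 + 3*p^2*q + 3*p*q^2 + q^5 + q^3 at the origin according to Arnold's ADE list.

E_{8}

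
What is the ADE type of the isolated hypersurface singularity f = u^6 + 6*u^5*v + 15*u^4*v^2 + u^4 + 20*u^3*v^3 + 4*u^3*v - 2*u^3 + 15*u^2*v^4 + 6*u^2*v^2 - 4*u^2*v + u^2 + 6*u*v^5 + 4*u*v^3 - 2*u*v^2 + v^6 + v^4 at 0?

A_{5}

The Hessian of f at 0 has rank 1. Corank 1: A-series; mu = 5 gives A_5.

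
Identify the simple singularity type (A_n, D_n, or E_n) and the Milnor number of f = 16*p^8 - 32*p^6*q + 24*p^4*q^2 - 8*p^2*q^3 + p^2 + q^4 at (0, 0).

The Hessian of f at 0 has rank 1. Corank 1: A-series; mu = 3 gives A_3.

Type A3, Milnor number mu = 3.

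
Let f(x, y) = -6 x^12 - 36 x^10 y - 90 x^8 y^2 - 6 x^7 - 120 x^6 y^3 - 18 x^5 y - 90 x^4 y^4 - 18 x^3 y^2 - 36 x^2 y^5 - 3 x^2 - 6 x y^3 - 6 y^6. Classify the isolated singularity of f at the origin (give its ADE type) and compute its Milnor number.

Type A5, Milnor number mu = 5.

The Hessian of f at 0 is [[-6, 0], [0, 0]] with rank 1, so corank 1. A Groebner basis of the Jacobian ideal J(f) in C{x,y} is {x*y^2, x + y^3, x^2}; counting standard monomials gives mu = 5. Corank 1: A-series; mu = 5 gives A_5.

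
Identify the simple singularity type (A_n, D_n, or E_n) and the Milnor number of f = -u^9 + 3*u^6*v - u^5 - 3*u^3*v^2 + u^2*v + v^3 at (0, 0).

Type D_4, Milnor number mu = 4.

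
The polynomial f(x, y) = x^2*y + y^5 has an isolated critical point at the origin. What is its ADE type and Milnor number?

The Hessian of f at 0 has rank 0. Corank 2; j^3 = x^2*y has shape L^2 M (L != M), so D-series; mu = 6 gives D_6.

Type D6, Milnor number mu = 6.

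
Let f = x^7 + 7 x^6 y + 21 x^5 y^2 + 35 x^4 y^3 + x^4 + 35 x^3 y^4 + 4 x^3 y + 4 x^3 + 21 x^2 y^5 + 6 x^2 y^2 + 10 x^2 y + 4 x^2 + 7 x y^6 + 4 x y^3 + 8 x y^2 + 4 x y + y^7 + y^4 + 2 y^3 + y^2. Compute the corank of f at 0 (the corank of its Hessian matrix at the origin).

1

Hessian at 0 has rank 1.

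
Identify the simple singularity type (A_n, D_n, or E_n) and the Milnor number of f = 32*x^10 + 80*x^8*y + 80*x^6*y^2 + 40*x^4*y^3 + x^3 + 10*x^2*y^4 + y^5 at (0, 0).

The Hessian of f at 0 has rank 0. Corank 2; j^3 = x^3 is a perfect cube, so E-series; the 5-jet and mu = 8 give E_8.

Type E_8, Milnor number mu = 8.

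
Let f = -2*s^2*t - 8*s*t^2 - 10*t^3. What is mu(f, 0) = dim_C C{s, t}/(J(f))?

4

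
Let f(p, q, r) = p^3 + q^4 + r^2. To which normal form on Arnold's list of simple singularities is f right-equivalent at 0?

E_{6}

The Hessian of f at 0 is [[0, 0, 0], [0, 0, 0], [0, 0, 2]] with rank 1, so corank 2. A Groebner basis of the Jacobian ideal J(f) in C{p,q,r} is {q^3, p^2, r}; counting standard monomials gives mu = 6. Corank 2; j^3 = p^3 is a perfect cube, so E-series; the 4-jet and mu = 6 give E_6.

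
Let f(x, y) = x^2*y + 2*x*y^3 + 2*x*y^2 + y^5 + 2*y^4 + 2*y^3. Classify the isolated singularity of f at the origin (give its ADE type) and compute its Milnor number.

Type D_{4}, Milnor number mu = 4.

The Hessian of f at 0 has rank 0. Corank 2; j^3 = y*(x^2 + 2*x*y + 2*y^2) splits into three distinct lines over C (the quadratic factor has nonzero discriminant), so D_4.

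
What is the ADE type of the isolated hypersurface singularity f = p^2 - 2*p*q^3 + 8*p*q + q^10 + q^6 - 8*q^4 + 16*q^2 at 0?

A9

The Hessian of f at 0 is [[2, 8], [8, 32]] with rank 1, so corank 1. A Groebner basis of the Jacobian ideal J(f) in C{p,q} is {p^3 + 12*p^2*q + 48*p*q^2 + 64*p + 256*q, -p + q^3 - 4*q}; counting standard monomials gives mu = 9. Corank 1: A-series; mu = 9 gives A_9.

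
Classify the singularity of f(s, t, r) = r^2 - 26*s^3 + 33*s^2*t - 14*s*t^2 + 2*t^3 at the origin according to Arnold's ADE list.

The Hessian of f at 0 has rank 1. Corank 2; j^3 = -(2*s - t)*(13*s^2 - 10*s*t + 2*t^2) splits into three distinct lines over C (the quadratic factor has nonzero discriminant), so D_4.

D4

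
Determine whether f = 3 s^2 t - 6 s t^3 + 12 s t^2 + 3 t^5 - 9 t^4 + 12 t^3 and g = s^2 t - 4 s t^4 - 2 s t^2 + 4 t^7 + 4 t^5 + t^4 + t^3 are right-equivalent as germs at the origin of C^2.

The Hessian of f at 0 is [[0, 0], [0, 0]] with rank 0, so corank 2. A Groebner basis of the Jacobian ideal J(f) in C{s,t} is {s*t^2 + 2*s*t + 4*t^2, -s*t + t^3 - 2*t^2, s^2 + 8*s*t + 12*t^2}; counting standard monomials gives mu = 5. Corank 2; j^3 = 3*t*(s + 2*t)^2 has shape L^2 M (L != M), so D-series; mu = 5 gives D_5. The Hessian of g at 0 is [[0, 0], [0, 0]] with rank 0, so corank 2. A Groebner basis of the Jacobian ideal J(g) in C{s,t} is {s^3 + s^2/4 - t^2/4, s^2/4 + t^3 - t^2/4, s*t - t^2}; counting standard monomials gives mu = 5. Corank 2; j^3 = t*(s - t)^2 has shape L^2 M (L != M), so D-series; mu = 5 gives D_5. Both have type D_5, hence right-equivalent.

Yes.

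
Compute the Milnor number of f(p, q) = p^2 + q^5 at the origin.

4

The Hessian of f at 0 is [[2, 0], [0, 0]] with rank 1, so corank 1. A Groebner basis of the Jacobian ideal J(f) in C{p,q} is {q^4, p}; counting standard monomials gives mu = 4. Corank 1: A-series; mu = 4 gives A_4.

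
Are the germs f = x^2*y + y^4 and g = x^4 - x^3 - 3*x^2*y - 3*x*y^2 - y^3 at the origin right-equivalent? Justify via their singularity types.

No.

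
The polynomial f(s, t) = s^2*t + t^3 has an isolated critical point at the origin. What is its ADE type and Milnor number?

The Hessian of f at 0 has rank 0. Corank 2; j^3 = t*(s^2 + t^2) splits into three distinct lines over C (the quadratic factor has nonzero discriminant), so D_4.

Type D_4, Milnor number mu = 4.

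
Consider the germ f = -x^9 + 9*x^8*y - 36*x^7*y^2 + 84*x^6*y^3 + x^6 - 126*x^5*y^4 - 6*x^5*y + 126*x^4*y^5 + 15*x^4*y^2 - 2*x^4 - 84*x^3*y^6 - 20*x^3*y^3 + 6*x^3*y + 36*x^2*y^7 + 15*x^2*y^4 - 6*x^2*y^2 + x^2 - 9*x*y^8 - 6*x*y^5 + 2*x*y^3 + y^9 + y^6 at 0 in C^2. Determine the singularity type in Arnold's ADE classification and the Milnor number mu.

Type A8, Milnor number mu = 8.

The Hessian of f at 0 has rank 1. Corank 1: A-series; mu = 8 gives A_8.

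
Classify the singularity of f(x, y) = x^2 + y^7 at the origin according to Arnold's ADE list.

A_{6}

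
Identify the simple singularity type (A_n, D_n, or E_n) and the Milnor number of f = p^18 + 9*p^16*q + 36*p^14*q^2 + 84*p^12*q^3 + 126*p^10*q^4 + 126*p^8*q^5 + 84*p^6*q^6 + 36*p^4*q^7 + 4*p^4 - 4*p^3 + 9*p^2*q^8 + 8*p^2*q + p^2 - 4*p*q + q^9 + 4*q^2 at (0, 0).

Type A8, Milnor number mu = 8.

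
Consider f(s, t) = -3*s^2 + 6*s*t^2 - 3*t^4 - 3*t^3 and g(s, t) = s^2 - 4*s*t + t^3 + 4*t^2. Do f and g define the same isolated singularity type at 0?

The Hessian of f at 0 is [[-6, 0], [0, 0]] with rank 1, so corank 1. A Groebner basis of the Jacobian ideal J(f) in C{s,t} is {t^2, s}; counting standard monomials gives mu = 2. Corank 1: A-series; mu = 2 gives A_2. The Hessian of g at 0 is [[2, -4], [-4, 8]] with rank 1, so corank 1. A Groebner basis of the Jacobian ideal J(g) in C{s,t} is {t^2, s - 2*t}; counting standard monomials gives mu = 2. Corank 1: A-series; mu = 2 gives A_2. Both have type A_2, hence right-equivalent.

Yes.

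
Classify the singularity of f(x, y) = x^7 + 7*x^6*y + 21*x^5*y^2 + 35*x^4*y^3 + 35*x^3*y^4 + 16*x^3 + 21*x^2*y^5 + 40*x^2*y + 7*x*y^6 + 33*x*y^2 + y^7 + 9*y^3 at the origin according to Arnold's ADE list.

The Hessian of f at 0 is [[0, 0], [0, 0]] with rank 0, so corank 2. A Groebner basis of the Jacobian ideal J(f) in C{x,y} is {-16384*x*y/7 + y^6 - 12288*y^2/7, x*y^2 + 3*y^3/4, x^2 + 7*x*y/4 + 3*y^2/4}; counting standard monomials gives mu = 8. Corank 2; j^3 = (x + y)*(4*x + 3*y)^2 has shape L^2 M (L != M), so D-series; mu = 8 gives D_8.

D8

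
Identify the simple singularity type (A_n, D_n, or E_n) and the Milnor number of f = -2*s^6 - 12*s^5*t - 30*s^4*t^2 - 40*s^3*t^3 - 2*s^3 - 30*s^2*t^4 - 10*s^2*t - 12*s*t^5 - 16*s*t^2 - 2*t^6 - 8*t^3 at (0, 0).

Type D_{7}, Milnor number mu = 7.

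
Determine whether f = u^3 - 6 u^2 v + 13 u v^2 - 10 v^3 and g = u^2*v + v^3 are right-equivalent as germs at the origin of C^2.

Yes.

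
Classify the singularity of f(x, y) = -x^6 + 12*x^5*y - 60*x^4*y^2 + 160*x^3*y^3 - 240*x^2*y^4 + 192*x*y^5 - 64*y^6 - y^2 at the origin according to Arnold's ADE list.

A_5

The Hessian of f at 0 is [[0, 0], [0, -2]] with rank 1, so corank 1. A Groebner basis of the Jacobian ideal J(f) in C{x,y} is {x^5, y}; counting standard monomials gives mu = 5. Corank 1: A-series; mu = 5 gives A_5.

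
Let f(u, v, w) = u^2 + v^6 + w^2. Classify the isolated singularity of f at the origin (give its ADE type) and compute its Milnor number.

Type A5, Milnor number mu = 5.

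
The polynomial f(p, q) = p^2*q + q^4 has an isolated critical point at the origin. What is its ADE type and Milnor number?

The Hessian of f at 0 has rank 0. Corank 2; j^3 = p^2*q has shape L^2 M (L != M), so D-series; mu = 5 gives D_5.

Type D_5, Milnor number mu = 5.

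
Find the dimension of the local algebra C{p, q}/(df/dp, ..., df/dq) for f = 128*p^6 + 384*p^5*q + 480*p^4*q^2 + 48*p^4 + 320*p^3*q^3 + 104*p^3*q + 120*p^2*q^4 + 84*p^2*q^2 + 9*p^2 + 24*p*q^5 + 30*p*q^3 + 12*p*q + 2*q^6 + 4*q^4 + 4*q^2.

5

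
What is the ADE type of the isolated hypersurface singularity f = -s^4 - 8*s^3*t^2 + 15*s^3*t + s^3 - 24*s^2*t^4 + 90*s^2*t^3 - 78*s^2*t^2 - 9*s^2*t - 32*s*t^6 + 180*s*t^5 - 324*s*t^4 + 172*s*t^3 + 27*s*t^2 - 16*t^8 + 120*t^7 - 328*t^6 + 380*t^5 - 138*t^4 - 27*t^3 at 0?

The Hessian of f at 0 has rank 0. Corank 2; j^3 = (s - 3*t)^3 is a perfect cube, so E-series; the 4-jet and mu = 7 give E_7.

E_{7}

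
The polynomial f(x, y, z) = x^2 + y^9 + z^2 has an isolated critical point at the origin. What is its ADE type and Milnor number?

The Hessian of f at 0 is [[2, 0, 0], [0, 0, 0], [0, 0, 2]] with rank 2, so corank 1. A Groebner basis of the Jacobian ideal J(f) in C{x,y,z} is {y^8, x, z}; counting standard monomials gives mu = 8. Corank 1: A-series; mu = 8 gives A_8.

Type A_{8}, Milnor number mu = 8.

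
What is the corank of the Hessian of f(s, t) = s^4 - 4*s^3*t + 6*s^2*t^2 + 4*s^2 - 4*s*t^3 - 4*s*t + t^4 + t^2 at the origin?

The Hessian at 0 is [[8, -4], [-4, 2]] of rank 1; hence corank 1.

1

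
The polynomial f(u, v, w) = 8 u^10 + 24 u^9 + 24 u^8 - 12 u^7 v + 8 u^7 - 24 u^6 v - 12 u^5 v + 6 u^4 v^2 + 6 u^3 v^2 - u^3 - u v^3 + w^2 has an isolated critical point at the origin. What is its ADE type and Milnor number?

Type E_{7}, Milnor number mu = 7.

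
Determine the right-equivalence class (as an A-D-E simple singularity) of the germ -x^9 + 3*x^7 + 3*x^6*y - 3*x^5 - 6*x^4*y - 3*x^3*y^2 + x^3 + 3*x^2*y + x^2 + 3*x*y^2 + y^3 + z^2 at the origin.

A_2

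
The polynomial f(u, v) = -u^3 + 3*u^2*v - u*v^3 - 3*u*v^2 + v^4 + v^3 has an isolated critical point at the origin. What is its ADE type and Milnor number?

Type E_{7}, Milnor number mu = 7.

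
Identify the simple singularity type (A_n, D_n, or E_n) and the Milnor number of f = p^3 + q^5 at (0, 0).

Type E8, Milnor number mu = 8.

The Hessian of f at 0 has rank 0. Corank 2; j^3 = p^3 is a perfect cube, so E-series; the 5-jet and mu = 8 give E_8.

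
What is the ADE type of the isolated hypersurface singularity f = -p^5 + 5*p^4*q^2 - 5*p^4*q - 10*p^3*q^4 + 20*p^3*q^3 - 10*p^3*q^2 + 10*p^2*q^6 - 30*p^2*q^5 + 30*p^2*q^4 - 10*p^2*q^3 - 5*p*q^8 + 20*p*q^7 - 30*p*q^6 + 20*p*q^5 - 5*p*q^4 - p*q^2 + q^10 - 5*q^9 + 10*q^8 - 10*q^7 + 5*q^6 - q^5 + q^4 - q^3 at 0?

D_{6}

The Hessian of f at 0 is [[0, 0], [0, 0]] with rank 0, so corank 2. A Groebner basis of the Jacobian ideal J(f) in C{p,q} is {p^4 + q^2/5, q^3, p*q + q^2}; counting standard monomials gives mu = 6. Corank 2; j^3 = -q^2*(p + q) has shape L^2 M (L != M), so D-series; mu = 6 gives D_6.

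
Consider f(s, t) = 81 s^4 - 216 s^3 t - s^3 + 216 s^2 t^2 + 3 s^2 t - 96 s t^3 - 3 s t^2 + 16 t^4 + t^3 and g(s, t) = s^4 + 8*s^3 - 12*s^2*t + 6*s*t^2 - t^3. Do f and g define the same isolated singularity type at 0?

Yes.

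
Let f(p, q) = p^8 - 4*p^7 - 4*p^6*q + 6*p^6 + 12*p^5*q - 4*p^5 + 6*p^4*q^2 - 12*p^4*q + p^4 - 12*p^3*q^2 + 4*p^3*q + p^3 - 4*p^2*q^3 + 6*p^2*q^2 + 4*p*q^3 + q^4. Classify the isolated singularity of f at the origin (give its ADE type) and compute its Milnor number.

The Hessian of f at 0 has rank 0. Corank 2; j^3 = p^3 is a perfect cube, so E-series; the 4-jet and mu = 6 give E_6.

Type E6, Milnor number mu = 6.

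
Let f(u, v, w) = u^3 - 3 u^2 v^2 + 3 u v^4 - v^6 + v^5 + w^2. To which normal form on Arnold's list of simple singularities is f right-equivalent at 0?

The Hessian of f at 0 has rank 1. Corank 2; j^3 = u^3 is a perfect cube, so E-series; the 5-jet and mu = 8 give E_8.

E_{8}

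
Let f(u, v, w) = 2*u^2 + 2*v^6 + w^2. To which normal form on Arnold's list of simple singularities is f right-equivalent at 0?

A_{5}

The Hessian of f at 0 is [[4, 0, 0], [0, 0, 0], [0, 0, 2]] with rank 2, so corank 1. A Groebner basis of the Jacobian ideal J(f) in C{u,v,w} is {v^5, u, w}; counting standard monomials gives mu = 5. Corank 1: A-series; mu = 5 gives A_5.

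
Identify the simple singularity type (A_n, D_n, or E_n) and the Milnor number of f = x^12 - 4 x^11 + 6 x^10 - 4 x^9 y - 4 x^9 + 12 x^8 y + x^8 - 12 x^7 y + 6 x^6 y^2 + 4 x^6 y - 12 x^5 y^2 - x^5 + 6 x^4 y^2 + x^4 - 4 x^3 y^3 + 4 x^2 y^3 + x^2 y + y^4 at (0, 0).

Type D_{5}, Milnor number mu = 5.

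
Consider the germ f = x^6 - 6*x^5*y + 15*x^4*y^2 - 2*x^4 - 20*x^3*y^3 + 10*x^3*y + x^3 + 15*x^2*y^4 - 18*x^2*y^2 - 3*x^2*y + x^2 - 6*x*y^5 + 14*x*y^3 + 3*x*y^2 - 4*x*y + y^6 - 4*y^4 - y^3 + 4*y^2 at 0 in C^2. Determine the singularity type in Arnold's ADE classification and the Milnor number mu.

Type A_2, Milnor number mu = 2.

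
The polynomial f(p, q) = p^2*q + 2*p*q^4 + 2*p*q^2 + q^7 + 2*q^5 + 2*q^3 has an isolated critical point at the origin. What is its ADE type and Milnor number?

Type D4, Milnor number mu = 4.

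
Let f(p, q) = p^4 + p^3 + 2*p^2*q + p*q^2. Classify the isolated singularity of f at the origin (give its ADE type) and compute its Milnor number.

The Hessian of f at 0 has rank 0. Corank 2; j^3 = p*(p + q)^2 has shape L^2 M (L != M), so D-series; mu = 5 gives D_5.

Type D_{5}, Milnor number mu = 5.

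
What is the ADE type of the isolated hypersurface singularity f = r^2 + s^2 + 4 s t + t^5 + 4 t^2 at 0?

A4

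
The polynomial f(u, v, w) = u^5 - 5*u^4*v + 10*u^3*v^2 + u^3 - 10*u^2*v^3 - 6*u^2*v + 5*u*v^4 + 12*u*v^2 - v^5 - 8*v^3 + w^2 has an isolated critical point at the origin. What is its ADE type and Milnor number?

Type E_8, Milnor number mu = 8.

The Hessian of f at 0 has rank 1. Corank 2; j^3 = (u - 2*v)^3 is a perfect cube, so E-series; the 5-jet and mu = 8 give E_8.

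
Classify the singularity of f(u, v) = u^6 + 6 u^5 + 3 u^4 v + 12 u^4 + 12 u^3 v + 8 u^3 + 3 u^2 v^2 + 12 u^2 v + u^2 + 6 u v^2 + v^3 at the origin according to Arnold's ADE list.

A_2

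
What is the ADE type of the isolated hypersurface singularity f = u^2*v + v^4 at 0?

The Hessian of f at 0 has rank 0. Corank 2; j^3 = u^2*v has shape L^2 M (L != M), so D-series; mu = 5 gives D_5.

D_{5}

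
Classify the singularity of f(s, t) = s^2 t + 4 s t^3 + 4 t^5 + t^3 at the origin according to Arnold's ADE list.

The Hessian of f at 0 has rank 0. Corank 2; j^3 = t*(s^2 + t^2) splits into three distinct lines over C (the quadratic factor has nonzero discriminant), so D_4.

D_4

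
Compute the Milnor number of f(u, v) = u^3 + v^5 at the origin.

The Hessian of f at 0 is [[0, 0], [0, 0]] with rank 0, so corank 2. A Groebner basis of the Jacobian ideal J(f) in C{u,v} is {v^4, u^2}; counting standard monomials gives mu = 8. Corank 2; j^3 = u^3 is a perfect cube, so E-series; the 5-jet and mu = 8 give E_8.

8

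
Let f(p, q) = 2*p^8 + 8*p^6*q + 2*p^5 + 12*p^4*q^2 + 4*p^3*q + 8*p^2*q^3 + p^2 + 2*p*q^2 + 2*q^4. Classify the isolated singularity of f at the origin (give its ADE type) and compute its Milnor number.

Type A_3, Milnor number mu = 3.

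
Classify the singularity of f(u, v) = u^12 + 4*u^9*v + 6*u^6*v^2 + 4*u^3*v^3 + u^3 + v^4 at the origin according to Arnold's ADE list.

The Hessian of f at 0 has rank 0. Corank 2; j^3 = u^3 is a perfect cube, so E-series; the 4-jet and mu = 6 give E_6.

E_6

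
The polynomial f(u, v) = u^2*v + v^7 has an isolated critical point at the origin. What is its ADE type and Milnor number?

Type D_{8}, Milnor number mu = 8.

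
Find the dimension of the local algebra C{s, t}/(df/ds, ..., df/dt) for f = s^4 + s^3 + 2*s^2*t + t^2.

The Hessian of f at 0 has rank 1. Corank 1: A-series; mu = 2 gives A_2.

2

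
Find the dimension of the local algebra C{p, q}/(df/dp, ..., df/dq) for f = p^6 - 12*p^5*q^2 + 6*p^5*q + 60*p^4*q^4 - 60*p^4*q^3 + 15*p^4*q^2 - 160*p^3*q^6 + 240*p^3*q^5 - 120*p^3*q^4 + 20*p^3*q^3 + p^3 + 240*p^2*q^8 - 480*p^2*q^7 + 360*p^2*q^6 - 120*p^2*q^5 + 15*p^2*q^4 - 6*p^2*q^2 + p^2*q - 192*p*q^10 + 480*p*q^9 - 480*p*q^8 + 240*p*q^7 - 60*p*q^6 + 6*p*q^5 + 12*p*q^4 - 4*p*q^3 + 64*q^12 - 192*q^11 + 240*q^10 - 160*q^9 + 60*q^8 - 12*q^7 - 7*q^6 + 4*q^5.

7

The Hessian of f at 0 is [[0, 0], [0, 0]] with rank 0, so corank 2. A Groebner basis of the Jacobian ideal J(f) in C{p,q} is {-p^2/4 - p*q/4 + q^4 + q^3/2, p^3, p^2*q - 2*p*q/3 + 4*q^3/3, -p^2/2 + p*q^2 - p*q/2 + q^3}; counting standard monomials gives mu = 7. Corank 2; j^3 = p^2*(p + q) has shape L^2 M (L != M), so D-series; mu = 7 gives D_7.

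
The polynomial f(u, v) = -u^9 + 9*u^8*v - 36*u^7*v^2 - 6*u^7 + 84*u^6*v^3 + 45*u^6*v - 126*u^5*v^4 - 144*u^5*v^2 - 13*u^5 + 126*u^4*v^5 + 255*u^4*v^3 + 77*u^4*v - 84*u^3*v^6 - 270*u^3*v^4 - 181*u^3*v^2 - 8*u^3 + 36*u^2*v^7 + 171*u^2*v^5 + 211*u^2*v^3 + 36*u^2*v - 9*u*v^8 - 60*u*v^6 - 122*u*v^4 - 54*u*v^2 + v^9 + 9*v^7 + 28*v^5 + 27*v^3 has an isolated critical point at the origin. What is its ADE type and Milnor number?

Type E_8, Milnor number mu = 8.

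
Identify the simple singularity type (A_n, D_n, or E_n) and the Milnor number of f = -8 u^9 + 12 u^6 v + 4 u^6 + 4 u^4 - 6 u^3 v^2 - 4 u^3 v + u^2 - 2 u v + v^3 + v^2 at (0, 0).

Type A_2, Milnor number mu = 2.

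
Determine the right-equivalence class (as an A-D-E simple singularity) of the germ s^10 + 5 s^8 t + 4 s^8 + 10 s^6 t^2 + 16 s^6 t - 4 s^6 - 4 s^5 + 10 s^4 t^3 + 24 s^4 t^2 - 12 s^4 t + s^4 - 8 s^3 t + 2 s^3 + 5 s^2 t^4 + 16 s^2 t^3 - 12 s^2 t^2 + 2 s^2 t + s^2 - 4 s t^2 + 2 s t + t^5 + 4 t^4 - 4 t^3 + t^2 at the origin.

The Hessian of f at 0 is [[2, 2], [2, 2]] with rank 1, so corank 1. A Groebner basis of the Jacobian ideal J(f) in C{s,t} is {-s/6 + t^3 + t^2/6 - t/6, s^2 + s/3 - 4*t^2/3 + t/3, s*t - s/6 + 7*t^2/6 - t/6}; counting standard monomials gives mu = 4. Corank 1: A-series; mu = 4 gives A_4.

A4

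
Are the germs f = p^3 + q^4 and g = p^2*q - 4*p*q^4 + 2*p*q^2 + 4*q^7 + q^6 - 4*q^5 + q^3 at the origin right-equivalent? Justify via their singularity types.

No.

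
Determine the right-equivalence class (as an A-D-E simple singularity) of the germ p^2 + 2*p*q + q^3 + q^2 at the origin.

A_2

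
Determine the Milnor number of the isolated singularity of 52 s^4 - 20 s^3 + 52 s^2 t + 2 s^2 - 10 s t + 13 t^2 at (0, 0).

The Hessian of f at 0 has rank 2. Corank 0: nondegenerate Morse point, so A_1.

1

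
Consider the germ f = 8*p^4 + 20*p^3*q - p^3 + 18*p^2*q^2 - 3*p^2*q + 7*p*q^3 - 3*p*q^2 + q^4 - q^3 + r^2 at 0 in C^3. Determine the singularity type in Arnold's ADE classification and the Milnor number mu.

The Hessian of f at 0 has rank 1. Corank 2; j^3 = -(p + q)^3 is a perfect cube, so E-series; the 4-jet and mu = 7 give E_7.

Type E7, Milnor number mu = 7.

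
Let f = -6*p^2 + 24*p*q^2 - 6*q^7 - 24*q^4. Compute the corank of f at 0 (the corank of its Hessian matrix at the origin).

1

Hessian at 0 has rank 1.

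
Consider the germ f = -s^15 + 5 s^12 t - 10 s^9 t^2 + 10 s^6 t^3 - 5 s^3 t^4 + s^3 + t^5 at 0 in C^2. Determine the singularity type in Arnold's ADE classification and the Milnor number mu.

The Hessian of f at 0 has rank 0. Corank 2; j^3 = s^3 is a perfect cube, so E-series; the 5-jet and mu = 8 give E_8.

Type E8, Milnor number mu = 8.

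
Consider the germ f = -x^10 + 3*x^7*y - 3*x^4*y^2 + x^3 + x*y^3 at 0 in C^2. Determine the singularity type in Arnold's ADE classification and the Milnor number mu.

Type E7, Milnor number mu = 7.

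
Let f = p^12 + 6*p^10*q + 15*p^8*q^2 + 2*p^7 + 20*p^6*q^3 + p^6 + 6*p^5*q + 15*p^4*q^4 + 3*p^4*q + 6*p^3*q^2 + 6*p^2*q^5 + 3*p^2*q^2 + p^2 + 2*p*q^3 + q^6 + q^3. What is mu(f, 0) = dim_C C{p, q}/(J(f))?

The Hessian of f at 0 is [[2, 0], [0, 0]] with rank 1, so corank 1. A Groebner basis of the Jacobian ideal J(f) in C{p,q} is {q^2, p}; counting standard monomials gives mu = 2. Corank 1: A-series; mu = 2 gives A_2.

2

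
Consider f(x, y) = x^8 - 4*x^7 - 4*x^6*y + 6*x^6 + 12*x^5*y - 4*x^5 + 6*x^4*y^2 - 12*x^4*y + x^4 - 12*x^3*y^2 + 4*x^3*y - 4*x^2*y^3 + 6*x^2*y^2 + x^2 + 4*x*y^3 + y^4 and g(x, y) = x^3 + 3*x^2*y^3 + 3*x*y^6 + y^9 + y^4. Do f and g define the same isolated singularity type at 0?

No.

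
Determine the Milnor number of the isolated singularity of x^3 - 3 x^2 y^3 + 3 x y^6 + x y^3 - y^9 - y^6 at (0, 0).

The Hessian of f at 0 is [[0, 0], [0, 0]] with rank 0, so corank 2. A Groebner basis of the Jacobian ideal J(f) in C{x,y} is {x^3, x*y^2, 3*x^2 + y^3}; counting standard monomials gives mu = 7. Corank 2; j^3 = x^3 is a perfect cube, so E-series; the 4-jet and mu = 7 give E_7.

7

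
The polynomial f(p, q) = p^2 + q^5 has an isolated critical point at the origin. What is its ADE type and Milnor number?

Type A_4, Milnor number mu = 4.

The Hessian of f at 0 has rank 1. Corank 1: A-series; mu = 4 gives A_4.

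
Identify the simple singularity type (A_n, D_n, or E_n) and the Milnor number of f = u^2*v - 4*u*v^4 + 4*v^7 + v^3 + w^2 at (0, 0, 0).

Type D_{4}, Milnor number mu = 4.

The Hessian of f at 0 is [[0, 0, 0], [0, 0, 0], [0, 0, 2]] with rank 1, so corank 2. A Groebner basis of the Jacobian ideal J(f) in C{u,v,w} is {v^3, u^2 + 3*v^2, u*v, w}; counting standard monomials gives mu = 4. Corank 2; j^3 = v*(u^2 + v^2) splits into three distinct lines over C (the quadratic factor has nonzero discriminant), so D_4.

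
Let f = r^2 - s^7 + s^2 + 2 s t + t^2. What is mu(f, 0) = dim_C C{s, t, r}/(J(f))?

6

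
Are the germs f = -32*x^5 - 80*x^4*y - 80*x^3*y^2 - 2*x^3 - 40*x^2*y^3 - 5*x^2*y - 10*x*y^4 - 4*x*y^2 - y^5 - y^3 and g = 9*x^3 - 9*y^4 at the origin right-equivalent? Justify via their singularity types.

No.

The Hessian of f at 0 is [[0, 0], [0, 0]] with rank 0, so corank 2. A Groebner basis of the Jacobian ideal J(f) in C{x,y} is {x*y/10 + y^4 + y^2/10, x*y^2 + y^3, x^2 + 3*x*y/2 + y^2/2}; counting standard monomials gives mu = 6. Corank 2; j^3 = -(x + y)^2*(2*x + y) has shape L^2 M (L != M), so D-series; mu = 6 gives D_6. The Hessian of g at 0 is [[0, 0], [0, 0]] with rank 0, so corank 2. A Groebner basis of the Jacobian ideal J(g) in C{x,y} is {y^3, x^2}; counting standard monomials gives mu = 6. Corank 2; j^3 = 9*x^3 is a perfect cube, so E-series; the 4-jet and mu = 6 give E_6. f is D_6 but g is E_6, hence not right-equivalent.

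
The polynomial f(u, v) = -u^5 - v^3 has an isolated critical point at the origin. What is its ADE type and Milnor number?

The Hessian of f at 0 has rank 0. Corank 2; j^3 = -v^3 is a perfect cube, so E-series; the 5-jet and mu = 8 give E_8.

Type E_{8}, Milnor number mu = 8.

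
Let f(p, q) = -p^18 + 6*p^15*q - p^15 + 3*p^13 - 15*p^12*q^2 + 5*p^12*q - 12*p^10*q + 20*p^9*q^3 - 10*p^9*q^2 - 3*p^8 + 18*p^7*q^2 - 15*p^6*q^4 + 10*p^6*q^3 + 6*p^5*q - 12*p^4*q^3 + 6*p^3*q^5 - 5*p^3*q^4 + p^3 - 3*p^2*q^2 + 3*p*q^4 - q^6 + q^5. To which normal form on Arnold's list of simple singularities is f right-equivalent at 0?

E8

The Hessian of f at 0 has rank 0. Corank 2; j^3 = p^3 is a perfect cube, so E-series; the 5-jet and mu = 8 give E_8.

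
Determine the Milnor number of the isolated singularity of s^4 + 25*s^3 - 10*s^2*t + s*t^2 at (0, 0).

5

The Hessian of f at 0 is [[0, 0], [0, 0]] with rank 0, so corank 2. A Groebner basis of the Jacobian ideal J(f) in C{s,t} is {s*t^2 - 125*s*t/4 + 25*t^2/4, -625*s*t/4 + t^3 + 125*t^2/4, s^2 - s*t/5}; counting standard monomials gives mu = 5. Corank 2; j^3 = s*(5*s - t)^2 has shape L^2 M (L != M), so D-series; mu = 5 gives D_5.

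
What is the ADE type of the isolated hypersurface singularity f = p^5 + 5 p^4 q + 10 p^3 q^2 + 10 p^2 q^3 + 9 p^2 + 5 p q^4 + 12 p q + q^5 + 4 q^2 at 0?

A_{4}

The Hessian of f at 0 is [[18, 12], [12, 8]] with rank 1, so corank 1. A Groebner basis of the Jacobian ideal J(f) in C{p,q} is {q^4, p + 2*q/3}; counting standard monomials gives mu = 4. Corank 1: A-series; mu = 4 gives A_4.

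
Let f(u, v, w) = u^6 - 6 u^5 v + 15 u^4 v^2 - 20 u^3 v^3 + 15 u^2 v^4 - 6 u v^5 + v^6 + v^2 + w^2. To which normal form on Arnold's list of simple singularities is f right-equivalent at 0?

A_5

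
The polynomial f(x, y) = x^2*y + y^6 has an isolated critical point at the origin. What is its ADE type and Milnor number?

Type D_7, Milnor number mu = 7.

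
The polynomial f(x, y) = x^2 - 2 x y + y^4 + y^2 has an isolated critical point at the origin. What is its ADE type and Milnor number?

Type A3, Milnor number mu = 3.

The Hessian of f at 0 has rank 1. Corank 1: A-series; mu = 3 gives A_3.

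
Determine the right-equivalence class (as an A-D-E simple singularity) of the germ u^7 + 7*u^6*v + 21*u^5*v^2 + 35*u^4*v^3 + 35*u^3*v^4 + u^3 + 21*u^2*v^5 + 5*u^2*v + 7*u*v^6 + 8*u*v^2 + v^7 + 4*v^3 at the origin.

D8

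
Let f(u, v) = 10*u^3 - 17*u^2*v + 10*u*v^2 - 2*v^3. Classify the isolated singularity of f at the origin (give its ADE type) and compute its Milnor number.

The Hessian of f at 0 has rank 0. Corank 2; j^3 = (2*u - v)*(5*u^2 - 6*u*v + 2*v^2) splits into three distinct lines over C (the quadratic factor has nonzero discriminant), so D_4.

Type D_{4}, Milnor number mu = 4.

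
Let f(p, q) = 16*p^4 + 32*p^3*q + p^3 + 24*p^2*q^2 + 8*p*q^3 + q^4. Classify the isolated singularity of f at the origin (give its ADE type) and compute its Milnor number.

The Hessian of f at 0 has rank 0. Corank 2; j^3 = p^3 is a perfect cube, so E-series; the 4-jet and mu = 6 give E_6.

Type E_6, Milnor number mu = 6.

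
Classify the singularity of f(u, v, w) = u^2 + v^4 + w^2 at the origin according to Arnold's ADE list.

The Hessian of f at 0 is [[2, 0, 0], [0, 0, 0], [0, 0, 2]] with rank 2, so corank 1. A Groebner basis of the Jacobian ideal J(f) in C{u,v,w} is {v^3, u, w}; counting standard monomials gives mu = 3. Corank 1: A-series; mu = 3 gives A_3.

A3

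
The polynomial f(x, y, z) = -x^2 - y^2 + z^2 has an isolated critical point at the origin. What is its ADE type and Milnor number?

Type A1, Milnor number mu = 1.

The Hessian of f at 0 has rank 3. Corank 0: nondegenerate Morse point, so A_1.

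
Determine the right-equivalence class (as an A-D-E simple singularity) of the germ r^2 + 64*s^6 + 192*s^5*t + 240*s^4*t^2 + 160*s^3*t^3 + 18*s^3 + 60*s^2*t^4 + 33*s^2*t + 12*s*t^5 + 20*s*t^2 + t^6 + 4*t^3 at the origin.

The Hessian of f at 0 has rank 1. Corank 2; j^3 = (2*s + t)*(3*s + 2*t)^2 has shape L^2 M (L != M), so D-series; mu = 7 gives D_7.

D_{7}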